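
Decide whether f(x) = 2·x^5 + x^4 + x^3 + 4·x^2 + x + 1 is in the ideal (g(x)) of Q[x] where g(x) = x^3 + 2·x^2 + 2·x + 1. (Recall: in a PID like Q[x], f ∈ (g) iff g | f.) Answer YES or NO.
NO

In Q[x] the ideal (g) consists of all multiples of g, so f ∈ (g) iff g | f, i.e. iff the remainder of f on division by g is 0. Divide f by g (g is monic, so eliminate the leading term of the running remainder at each step):
  leading term 2·x^5: subtract (2·x^2)·g(x) = 2·x^5 + 4·x^4 + 4·x^3 + 2·x^2, leaving -3·x^4 - 3·x^3 + 2·x^2 + x + 1
  leading term -3·x^4: subtract (-3·x)·g(x) = -3·x^4 - 6·x^3 - 6·x^2 - 3·x, leaving 3·x^3 + 8·x^2 + 4·x + 1
  leading term 3·x^3: subtract (3)·g(x) = 3·x^3 + 6·x^2 + 6·x + 3, leaving 2·x^2 - 2·x - 2
The remainder r(x) = 2·x^2 - 2·x - 2 ≠ 0 (and deg r < deg g), so g ∤ f, i.e. f ∉ (g).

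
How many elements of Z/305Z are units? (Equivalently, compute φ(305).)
An element a ∈ Z/305Z is a unit iff gcd(a, 305) = 1, so the number of units is φ(305). φ is multiplicative, with φ(p^e) = p^e − p^(e−1). Factorise 305 = 5 · 61. Then
  φ(305) = (5 − 1) · (61 − 1) = 4 · 60 = 240.

Final answer: Z/305Z has φ(305) = 240 units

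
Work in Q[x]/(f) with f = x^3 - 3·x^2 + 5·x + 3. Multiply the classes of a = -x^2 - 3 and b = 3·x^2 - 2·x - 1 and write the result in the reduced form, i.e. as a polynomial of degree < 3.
First multiply in Q[x] without reducing: a · b = -3·x^4 + 2·x^3 - 8·x^2 + 6·x + 3. Now divide by f(x) = x^3 - 3·x^2 + 5·x + 3, eliminating the leading term at each step:
  leading term -3·x^4: subtract (-3·x)·f(x) = -3·x^4 + 9·x^3 - 15·x^2 - 9·x, leaving -7·x^3 + 7·x^2 + 15·x + 3
  leading term -7·x^3: subtract (-7)·f(x) = -7·x^3 + 21·x^2 - 35·x - 21, leaving -14·x^2 + 50·x + 24
The degree is now < 3, so this is the remainder. Hence a · b ≡ -14·x^2 + 50·x + 24 in Q[x]/(f).

Final answer: a · b ≡ -14·x^2 + 50·x + 24 (mod f(x))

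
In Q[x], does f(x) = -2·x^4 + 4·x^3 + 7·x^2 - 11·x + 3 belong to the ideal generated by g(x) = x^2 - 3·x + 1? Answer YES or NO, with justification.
In Q[x] the ideal (g) consists of all multiples of g, so f ∈ (g) iff g | f, i.e. iff the remainder of f on division by g is 0. Divide f by g (g is monic, so eliminate the leading term of the running remainder at each step):
  leading term -2·x^4: subtract (-2·x^2)·g(x) = -2·x^4 + 6·x^3 - 2·x^2, leaving -2·x^3 + 9·x^2 - 11·x + 3
  leading term -2·x^3: subtract (-2·x)·g(x) = -2·x^3 + 6·x^2 - 2·x, leaving 3·x^2 - 9·x + 3
  leading term 3·x^2: subtract (3)·g(x) = 3·x^2 - 9·x + 3, leaving 0
The remainder is 0, so f(x) = g(x) · h(x) with h(x) = -2·x^2 - 2·x + 3. Hence g | f, i.e. f ∈ (g).

Final answer: YES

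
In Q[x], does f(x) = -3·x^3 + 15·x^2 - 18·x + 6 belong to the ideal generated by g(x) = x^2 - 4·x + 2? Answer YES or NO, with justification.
In Q[x] the ideal (g) consists of all multiples of g, so f ∈ (g) iff g | f, i.e. iff the remainder of f on division by g is 0. Divide f by g (g is monic, so eliminate the leading term of the running remainder at each step):
  leading term -3·x^3: subtract (-3·x)·g(x) = -3·x^3 + 12·x^2 - 6·x, leaving 3·x^2 - 12·x + 6
  leading term 3·x^2: subtract (3)·g(x) = 3·x^2 - 12·x + 6, leaving 0
The remainder is 0, so f(x) = g(x) · h(x) with h(x) = 3 - 3·x. Hence g | f, i.e. f ∈ (g).

Final answer: YES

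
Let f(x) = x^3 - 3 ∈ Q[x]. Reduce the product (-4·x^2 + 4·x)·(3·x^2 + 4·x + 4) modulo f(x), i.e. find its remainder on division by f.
a · b ≡ -20·x - 12 (mod f(x))

First multiply in Q[x] without reducing: a · b = -12·x^4 - 4·x^3 + 16·x. Now divide by f(x) = x^3 - 3, eliminating the leading term at each step:
  leading term -12·x^4: subtract (-12·x)·f(x) = -12·x^4 + 36·x, leaving -4·x^3 - 20·x
  leading term -4·x^3: subtract (-4)·f(x) = 12 - 4·x^3, leaving -20·x - 12
The degree is now < 3, so this is the remainder. Hence a · b ≡ -20·x - 12 in Q[x]/(f).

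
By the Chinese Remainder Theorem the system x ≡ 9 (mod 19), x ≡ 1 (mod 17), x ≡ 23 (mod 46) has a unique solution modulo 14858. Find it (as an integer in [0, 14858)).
x ≡ 14145 (mod 14858); the representative in [0, 14858) is 14145

The moduli 19, 17, 46 are pairwise coprime, so by the CRT there is a unique solution mod 19·17·46 = 14858.
Solve by successive substitution. Start with x ≡ 9 (mod 19).
  Combine with x ≡ 1 (mod 17): write x = 9 + 19·t and require 9 + 19·t ≡ 1 (mod 17), i.e. 19·t ≡ 1 − 9 ≡ 9 (mod 17). Since 19^(−1) ≡ 9 (mod 17) (19 ≡ 2 (mod 17)), t ≡ 9·9 ≡ 13 (mod 17). So x ≡ 9 + 19·13 = 256 (mod 323).
  Combine with x ≡ 23 (mod 46): write x = 256 + 323·t and require 256 + 323·t ≡ 23 (mod 46), i.e. 323·t ≡ 23 − 256 ≡ 43 (mod 46). Since 323^(−1) ≡ 1 (mod 46) (323 ≡ 1 (mod 46)), t ≡ 1·43 ≡ 43 (mod 46). So x ≡ 256 + 323·43 = 14145 (mod 14858).
Unique solution in [0, 14858): x = 14145.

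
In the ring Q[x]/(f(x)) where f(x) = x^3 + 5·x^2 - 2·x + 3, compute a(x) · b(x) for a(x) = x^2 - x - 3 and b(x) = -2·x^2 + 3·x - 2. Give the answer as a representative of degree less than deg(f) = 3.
First multiply in Q[x] without reducing: a · b = -2·x^4 + 5·x^3 + x^2 - 7·x + 6. Now divide by f(x) = x^3 + 5·x^2 - 2·x + 3, eliminating the leading term at each step:
  leading term -2·x^4: subtract (-2·x)·f(x) = -2·x^4 - 10·x^3 + 4·x^2 - 6·x, leaving 15·x^3 - 3·x^2 - x + 6
  leading term 15·x^3: subtract (15)·f(x) = 15·x^3 + 75·x^2 - 30·x + 45, leaving -78·x^2 + 29·x - 39
The degree is now < 3, so this is the remainder. Hence a · b ≡ -78·x^2 + 29·x - 39 in Q[x]/(f).

Final answer: a · b ≡ -78·x^2 + 29·x - 39 (mod f(x))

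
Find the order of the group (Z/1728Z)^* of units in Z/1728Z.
(Z/1728Z)^* consists of the classes a with gcd(a, 1728) = 1, so its order is φ(1728). φ is multiplicative, with φ(p^e) = p^e − p^(e−1). Factorise 1728 = 2^6 · 3^3. Then
  φ(1728) = (2^6 − 2^5) · (3^3 − 3^2) = 32 · 18 = 576.
Thus |(Z/1728Z)^*| = 576.

Final answer: |(Z/1728Z)^*| = 576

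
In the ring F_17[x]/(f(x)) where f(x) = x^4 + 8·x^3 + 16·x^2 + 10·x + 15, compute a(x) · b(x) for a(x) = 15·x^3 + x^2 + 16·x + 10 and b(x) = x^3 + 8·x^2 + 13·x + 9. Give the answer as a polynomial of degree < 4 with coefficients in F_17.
Multiply as integer polynomials: a · b = 15·x^6 + 121·x^5 + 219·x^4 + 286·x^3 + 297·x^2 + 274·x + 90. Reducing coefficients mod 17: a · b ≡ 15·x^6 + 2·x^5 + 15·x^4 + 14·x^3 + 8·x^2 + 2·x + 5. Now divide by f(x) = x^4 + 8·x^3 + 16·x^2 + 10·x + 15 in F_17[x], eliminating the leading term at each step:
  leading term 15·x^6: subtract (15·x^2)·f(x) = 15·x^6 + x^5 + 2·x^4 + 14·x^3 + 4·x^2, leaving x^5 + 13·x^4 + 4·x^2 + 2·x + 5 (coefficients mod 17)
  leading term x^5: subtract (x)·f(x) = x^5 + 8·x^4 + 16·x^3 + 10·x^2 + 15·x, leaving 5·x^4 + x^3 + 11·x^2 + 4·x + 5 (coefficients mod 17)
  leading term 5·x^4: subtract (5)·f(x) = 5·x^4 + 6·x^3 + 12·x^2 + 16·x + 7, leaving 12·x^3 + 16·x^2 + 5·x + 15 (coefficients mod 17)
The degree is now < 4, so this is the remainder. Hence a · b ≡ 12·x^3 + 16·x^2 + 5·x + 15 in F_17[x]/(f).

Final answer: a · b ≡ 12·x^3 + 16·x^2 + 5·x + 15 (mod f(x))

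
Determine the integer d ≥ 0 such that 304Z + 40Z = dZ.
In the PID Z, (a, b) is generated by gcd(a, b). Compute gcd(304, 40) with the extended Euclidean algorithm, tracking rows (r, s, t) with s·304 + t·40 = r:
  row A: (304, 1, 0)   [1·304 + 0·40 = 304]
  row B: (40, 0, 1)   [0·304 + 1·40 = 40]
  304 = 7·40 + 24   → row C = row A − 7·row B = (24, 1, −7)   [check: 1·304 − 7·40 = 24]
  40 = 1·24 + 16   → row D = row B − 1·row C = (16, −1, 8)   [check: −1·304 + 8·40 = 16]
  24 = 1·16 + 8   → row E = row C − 1·row D = (8, 2, −15)   [check: 2·304 − 15·40 = 8]
  16 = 2·8 + 0   → remainder 0, stop. gcd = 8 (last nonzero row E).
So gcd(304, 40) = 8, with Bézout identity 2·304 − 15·40 = 8. Containment (⊇): the Bézout identity exhibits 8 as an element of (304, 40), giving (8) ⊆ (304, 40). Containment (⊆): since 8 | 304 and 8 | 40 (304 = 8·38, 40 = 8·5), every Z-linear combination of 304 and 40 is divisible by 8, so (304, 40) ⊆ (8). Therefore (304, 40) = (8), d = 8.

Final answer: (304, 40) = (8); d = 8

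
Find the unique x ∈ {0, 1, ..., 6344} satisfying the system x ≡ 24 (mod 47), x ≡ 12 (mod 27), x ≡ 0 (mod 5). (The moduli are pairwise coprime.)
x ≡ 2280 (mod 6345); the representative in [0, 6345) is 2280

The moduli 47, 27, 5 are pairwise coprime, so by the CRT there is a unique solution mod 47·27·5 = 6345.
Solve by successive substitution. Start with x ≡ 24 (mod 47).
  Combine with x ≡ 12 (mod 27): write x = 24 + 47·t and require 24 + 47·t ≡ 12 (mod 27), i.e. 47·t ≡ 12 − 24 ≡ 15 (mod 27). Since 47^(−1) ≡ 23 (mod 27) (47 ≡ 20 (mod 27)), t ≡ 23·15 ≡ 21 (mod 27). So x ≡ 24 + 47·21 = 1011 (mod 1269).
  Combine with x ≡ 0 (mod 5): write x = 1011 + 1269·t and require 1011 + 1269·t ≡ 0 (mod 5), i.e. 1269·t ≡ 0 − 1011 ≡ 4 (mod 5). Since 1269^(−1) ≡ 4 (mod 5) (1269 ≡ 4 (mod 5)), t ≡ 4·4 ≡ 1 (mod 5). So x ≡ 1011 + 1269·1 = 2280 (mod 6345).
Unique solution in [0, 6345): x = 2280.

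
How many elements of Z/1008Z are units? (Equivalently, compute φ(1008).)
An element a ∈ Z/1008Z is a unit iff gcd(a, 1008) = 1, so the number of units is φ(1008). φ is multiplicative, with φ(p^e) = p^e − p^(e−1). Factorise 1008 = 2^4 · 3^2 · 7. Then
  φ(1008) = (2^4 − 2^3) · (3^2 − 3^1) · (7 − 1) = 8 · 6 · 6 = 288.

Final answer: Z/1008Z has φ(1008) = 288 units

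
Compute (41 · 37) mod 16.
13

Reduce the factors first: 41 ≡ 9, 37 ≡ 5 (mod 16), so 41 · 37 ≡ 9 · 5 (mod 16). 9 · 5 = 45. Dividing by 16: 45 = 2·16 + 13. So (41 · 37) mod 16 = 13.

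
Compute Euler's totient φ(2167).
φ(2167) = 1960

φ is multiplicative, with φ(p^e) = p^e − p^(e−1). Factorise 2167 = 11 · 197. Then
  φ(2167) = (11 − 1) · (197 − 1) = 10 · 196 = 1960.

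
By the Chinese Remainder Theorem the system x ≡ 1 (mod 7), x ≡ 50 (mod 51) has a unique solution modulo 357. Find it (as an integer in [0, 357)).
x ≡ 50 (mod 357); the representative in [0, 357) is 50

The moduli 7, 51 are pairwise coprime, so by the CRT there is a unique solution mod 7·51 = 357.
Solve by successive substitution. Start with x ≡ 1 (mod 7).
  Combine with x ≡ 50 (mod 51): write x = 1 + 7·t and require 1 + 7·t ≡ 50 (mod 51), i.e. 7·t ≡ 50 − 1 ≡ 49 (mod 51). Since 7^(−1) ≡ 22 (mod 51), t ≡ 22·49 ≡ 7 (mod 51). So x ≡ 1 + 7·7 = 50 (mod 357).
Unique solution in [0, 357): x = 50.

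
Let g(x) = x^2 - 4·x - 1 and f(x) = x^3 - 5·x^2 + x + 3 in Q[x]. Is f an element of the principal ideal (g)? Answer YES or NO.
NO

In Q[x] the ideal (g) consists of all multiples of g, so f ∈ (g) iff g | f, i.e. iff the remainder of f on division by g is 0. Divide f by g (g is monic, so eliminate the leading term of the running remainder at each step):
  leading term x^3: subtract (x)·g(x) = x^3 - 4·x^2 - x, leaving -x^2 + 2·x + 3
  leading term -x^2: subtract (-1)·g(x) = -x^2 + 4·x + 1, leaving 2 - 2·x
The remainder r(x) = 2 - 2·x ≠ 0 (and deg r < deg g), so g ∤ f, i.e. f ∉ (g).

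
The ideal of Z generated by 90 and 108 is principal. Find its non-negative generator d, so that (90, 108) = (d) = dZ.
(90, 108) = (18); d = 18

In the PID Z, (a, b) is generated by gcd(a, b). Compute gcd(108, 90) with the extended Euclidean algorithm, tracking rows (r, s, t) with s·108 + t·90 = r:
  row A: (108, 1, 0)   [1·108 + 0·90 = 108]
  row B: (90, 0, 1)   [0·108 + 1·90 = 90]
  108 = 1·90 + 18   → row C = row A − 1·row B = (18, 1, −1)   [check: 1·108 − 1·90 = 18]
  90 = 5·18 + 0   → remainder 0, stop. gcd = 18 (last nonzero row C).
So gcd(90, 108) = 18, with Bézout identity 1·108 − 1·90 = 18. Containment (⊇): the Bézout identity exhibits 18 as an element of (90, 108), giving (18) ⊆ (90, 108). Containment (⊆): since 18 | 90 and 18 | 108 (90 = 18·5, 108 = 18·6), every Z-linear combination of 90 and 108 is divisible by 18, so (90, 108) ⊆ (18). Therefore (90, 108) = (18), d = 18.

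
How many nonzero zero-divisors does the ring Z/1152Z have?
In Z/1152Z each nonzero element is either a unit (gcd with 1152 is 1) or a zero-divisor (gcd > 1). The number of units is φ(1152): factorise 1152 = 2^7 · 3^2, so φ(1152) = (2^7 − 2^6) · (3^2 − 3^1) = 64 · 6 = 384. The nonzero elements number 1152 − 1 = 1151. Hence the nonzero zero-divisors number 1151 − 384 = 767.

Final answer: Z/1152Z has 767 nonzero zero-divisors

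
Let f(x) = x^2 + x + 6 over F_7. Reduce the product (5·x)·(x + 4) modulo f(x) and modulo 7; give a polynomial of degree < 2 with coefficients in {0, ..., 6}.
a · b ≡ x + 5 (mod f(x))

Multiply as integer polynomials: a · b = 5·x^2 + 20·x. Reducing coefficients mod 7: a · b ≡ 5·x^2 + 6·x. Now divide by f(x) = x^2 + x + 6 in F_7[x], eliminating the leading term at each step:
  leading term 5·x^2: subtract (5)·f(x) = 5·x^2 + 5·x + 2, leaving x + 5 (coefficients mod 7)
The degree is now < 2, so this is the remainder. Hence a · b ≡ x + 5 in F_7[x]/(f).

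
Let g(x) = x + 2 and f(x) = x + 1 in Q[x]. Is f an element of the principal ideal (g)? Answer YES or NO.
NO

In Q[x] the ideal (g) consists of all multiples of g, so f ∈ (g) iff g | f, i.e. iff the remainder of f on division by g is 0. Divide f by g (g is monic, so eliminate the leading term of the running remainder at each step):
  leading term x: subtract (1)·g(x) = x + 2, leaving -1
The remainder r(x) = -1 ≠ 0 (and deg r < deg g), so g ∤ f, i.e. f ∉ (g).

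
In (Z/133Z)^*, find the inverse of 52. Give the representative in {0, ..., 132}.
52^(−1) ≡ 110 (mod 133)

Apply the extended Euclidean algorithm to (133, 52), tracking rows (r, s, t) with s·133 + t·52 = r. Each division r_prev = q·r_cur + r_new produces the new row as (previous row) − q·(current row):
  row A: (133, 1, 0)   [1·133 + 0·52 = 133]
  row B: (52, 0, 1)   [0·133 + 1·52 = 52]
  133 = 2·52 + 29   → row C = row A − 2·row B = (29, 1, −2)   [check: 1·133 − 2·52 = 29]
  52 = 1·29 + 23   → row D = row B − 1·row C = (23, −1, 3)   [check: −1·133 + 3·52 = 23]
  29 = 1·23 + 6   → row E = row C − 1·row D = (6, 2, −5)   [check: 2·133 − 5·52 = 6]
  23 = 3·6 + 5   → row F = row D − 3·row E = (5, −7, 18)   [check: −7·133 + 18·52 = 5]
  6 = 1·5 + 1   → row G = row E − 1·row F = (1, 9, −23)   [check: 9·133 − 23·52 = 1]
  5 = 5·1 + 0   → remainder 0, stop. gcd = 1 (last nonzero row G).
The gcd is 1, so 52 is invertible mod 133. The last nonzero row gives 9·133 − 23·52 = 1, so t = −23. So 52^(−1) ≡ −23 ≡ 110 (mod 133). Verify: 52 · 110 = 5720 ≡ 1 (mod 133). ✓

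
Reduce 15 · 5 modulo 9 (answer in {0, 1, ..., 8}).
Reduce the factors first: 15 ≡ 6 (mod 9), so 15 · 5 ≡ 6 · 5 (mod 9). 6 · 5 = 30. Dividing by 9: 30 = 3·9 + 3. So (15 · 5) mod 9 = 3.

Final answer: 3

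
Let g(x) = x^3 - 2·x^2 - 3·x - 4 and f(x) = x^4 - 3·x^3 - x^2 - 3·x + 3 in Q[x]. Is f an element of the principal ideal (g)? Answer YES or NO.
NO

In Q[x] the ideal (g) consists of all multiples of g, so f ∈ (g) iff g | f, i.e. iff the remainder of f on division by g is 0. Divide f by g (g is monic, so eliminate the leading term of the running remainder at each step):
  leading term x^4: subtract (x)·g(x) = x^4 - 2·x^3 - 3·x^2 - 4·x, leaving -x^3 + 2·x^2 + x + 3
  leading term -x^3: subtract (-1)·g(x) = -x^3 + 2·x^2 + 3·x + 4, leaving -2·x - 1
The remainder r(x) = -2·x - 1 ≠ 0 (and deg r < deg g), so g ∤ f, i.e. f ∉ (g).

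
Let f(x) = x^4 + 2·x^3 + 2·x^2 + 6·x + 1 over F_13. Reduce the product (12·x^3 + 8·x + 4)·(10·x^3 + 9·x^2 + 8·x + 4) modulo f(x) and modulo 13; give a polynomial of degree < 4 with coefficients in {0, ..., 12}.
a · b ≡ 6·x^3 + 8·x^2 + 10·x + 11 (mod f(x))

Multiply as integer polynomials: a · b = 120·x^6 + 108·x^5 + 176·x^4 + 160·x^3 + 100·x^2 + 64·x + 16. Reducing coefficients mod 13: a · b ≡ 3·x^6 + 4·x^5 + 7·x^4 + 4·x^3 + 9·x^2 + 12·x + 3. Now divide by f(x) = x^4 + 2·x^3 + 2·x^2 + 6·x + 1 in F_13[x], eliminating the leading term at each step:
  leading term 3·x^6: subtract (3·x^2)·f(x) = 3·x^6 + 6·x^5 + 6·x^4 + 5·x^3 + 3·x^2, leaving 11·x^5 + x^4 + 12·x^3 + 6·x^2 + 12·x + 3 (coefficients mod 13)
  leading term 11·x^5: subtract (11·x)·f(x) = 11·x^5 + 9·x^4 + 9·x^3 + x^2 + 11·x, leaving 5·x^4 + 3·x^3 + 5·x^2 + x + 3 (coefficients mod 13)
  leading term 5·x^4: subtract (5)·f(x) = 5·x^4 + 10·x^3 + 10·x^2 + 4·x + 5, leaving 6·x^3 + 8·x^2 + 10·x + 11 (coefficients mod 13)
The degree is now < 4, so this is the remainder. Hence a · b ≡ 6·x^3 + 8·x^2 + 10·x + 11 in F_13[x]/(f).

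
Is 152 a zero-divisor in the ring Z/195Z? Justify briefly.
NO

gcd(152, 195) = 1, so 152 is a unit in Z/195Z (it has a multiplicative inverse). A unit cannot be a zero-divisor: if 152·b ≡ 0 then multiplying both sides by 152^(−1) gives b ≡ 0. So 152 is not a zero-divisor.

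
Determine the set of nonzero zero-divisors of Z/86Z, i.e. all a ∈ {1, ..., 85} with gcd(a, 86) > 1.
An element a ∈ Z/86Z (with a ≠ 0) is a zero-divisor iff gcd(a, 86) > 1 (because a is a unit precisely when gcd(a, n) = 1, and in Z/nZ every nonzero, non-unit element is a zero-divisor). Scan a = 1, ..., 85 and keep those with gcd(a, 86) > 1:
  gcd(2, 86) = 2, gcd(4, 86) = 2, gcd(6, 86) = 2, gcd(8, 86) = 2, gcd(10, 86) = 2, gcd(12, 86) = 2, gcd(14, 86) = 2, gcd(16, 86) = 2, gcd(18, 86) = 2, gcd(20, 86) = 2, gcd(22, 86) = 2, gcd(24, 86) = 2, gcd(26, 86) = 2, gcd(28, 86) = 2, gcd(30, 86) = 2, gcd(32, 86) = 2, gcd(34, 86) = 2, gcd(36, 86) = 2, gcd(38, 86) = 2, gcd(40, 86) = 2, gcd(42, 86) = 2, gcd(43, 86) = 43, gcd(44, 86) = 2, gcd(46, 86) = 2, gcd(48, 86) = 2, gcd(50, 86) = 2, gcd(52, 86) = 2, gcd(54, 86) = 2, gcd(56, 86) = 2, gcd(58, 86) = 2, gcd(60, 86) = 2, gcd(62, 86) = 2, gcd(64, 86) = 2, gcd(66, 86) = 2, gcd(68, 86) = 2, gcd(70, 86) = 2, gcd(72, 86) = 2, gcd(74, 86) = 2, gcd(76, 86) = 2, gcd(78, 86) = 2, gcd(80, 86) = 2, gcd(82, 86) = 2, gcd(84, 86) = 2.
All other a ∈ {1, ..., 85} have gcd(a, 86) = 1 and are units. So the nonzero zero-divisors are exactly the 43 values of a appearing in this scan.

Final answer: nonzero zero-divisors of Z/86Z = {2, 4, 6, 8, 10, 12, 14, 16, 18, 20, 22, 24, 26, 28, 30, 32, 34, 36, 38, 40, 42, 43, 44, 46, 48, 50, 52, 54, 56, 58, 60, 62, 64, 66, 68, 70, 72, 74, 76, 78, 80, 82, 84}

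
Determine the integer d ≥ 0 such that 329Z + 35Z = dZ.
(329, 35) = (7); d = 7

In the PID Z, (a, b) is generated by gcd(a, b). Compute gcd(329, 35) with the extended Euclidean algorithm, tracking rows (r, s, t) with s·329 + t·35 = r:
  row A: (329, 1, 0)   [1·329 + 0·35 = 329]
  row B: (35, 0, 1)   [0·329 + 1·35 = 35]
  329 = 9·35 + 14   → row C = row A − 9·row B = (14, 1, −9)   [check: 1·329 − 9·35 = 14]
  35 = 2·14 + 7   → row D = row B − 2·row C = (7, −2, 19)   [check: −2·329 + 19·35 = 7]
  14 = 2·7 + 0   → remainder 0, stop. gcd = 7 (last nonzero row D).
So gcd(329, 35) = 7, with Bézout identity −2·329 + 19·35 = 7. Containment (⊇): the Bézout identity exhibits 7 as an element of (329, 35), giving (7) ⊆ (329, 35). Containment (⊆): since 7 | 329 and 7 | 35 (329 = 7·47, 35 = 7·5), every Z-linear combination of 329 and 35 is divisible by 7, so (329, 35) ⊆ (7). Therefore (329, 35) = (7), d = 7.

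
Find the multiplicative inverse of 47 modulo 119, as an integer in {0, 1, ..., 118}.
47^(−1) ≡ 38 (mod 119)

Apply the extended Euclidean algorithm to (119, 47), tracking rows (r, s, t) with s·119 + t·47 = r. Each division r_prev = q·r_cur + r_new produces the new row as (previous row) − q·(current row):
  row A: (119, 1, 0)   [1·119 + 0·47 = 119]
  row B: (47, 0, 1)   [0·119 + 1·47 = 47]
  119 = 2·47 + 25   → row C = row A − 2·row B = (25, 1, −2)   [check: 1·119 − 2·47 = 25]
  47 = 1·25 + 22   → row D = row B − 1·row C = (22, −1, 3)   [check: −1·119 + 3·47 = 22]
  25 = 1·22 + 3   → row E = row C − 1·row D = (3, 2, −5)   [check: 2·119 − 5·47 = 3]
  22 = 7·3 + 1   → row F = row D − 7·row E = (1, −15, 38)   [check: −15·119 + 38·47 = 1]
  3 = 3·1 + 0   → remainder 0, stop. gcd = 1 (last nonzero row F).
The gcd is 1, so 47 is invertible mod 119. The last nonzero row gives −15·119 + 38·47 = 1, so t = 38. So 47^(−1) ≡ 38 (mod 119). Verify: 47 · 38 = 1786 ≡ 1 (mod 119). ✓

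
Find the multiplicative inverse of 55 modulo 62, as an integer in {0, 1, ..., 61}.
Apply the extended Euclidean algorithm to (62, 55), tracking rows (r, s, t) with s·62 + t·55 = r. Each division r_prev = q·r_cur + r_new produces the new row as (previous row) − q·(current row):
  row A: (62, 1, 0)   [1·62 + 0·55 = 62]
  row B: (55, 0, 1)   [0·62 + 1·55 = 55]
  62 = 1·55 + 7   → row C = row A − 1·row B = (7, 1, −1)   [check: 1·62 − 1·55 = 7]
  55 = 7·7 + 6   → row D = row B − 7·row C = (6, −7, 8)   [check: −7·62 + 8·55 = 6]
  7 = 1·6 + 1   → row E = row C − 1·row D = (1, 8, −9)   [check: 8·62 − 9·55 = 1]
  6 = 6·1 + 0   → remainder 0, stop. gcd = 1 (last nonzero row E).
The gcd is 1, so 55 is invertible mod 62. The last nonzero row gives 8·62 − 9·55 = 1, so t = −9. So 55^(−1) ≡ −9 ≡ 53 (mod 62). Verify: 55 · 53 = 2915 ≡ 1 (mod 62). ✓

Final answer: 55^(−1) ≡ 53 (mod 62)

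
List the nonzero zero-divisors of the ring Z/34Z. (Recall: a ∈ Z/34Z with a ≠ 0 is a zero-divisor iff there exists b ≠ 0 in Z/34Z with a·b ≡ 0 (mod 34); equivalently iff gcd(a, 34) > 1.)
An element a ∈ Z/34Z (with a ≠ 0) is a zero-divisor iff gcd(a, 34) > 1 (because a is a unit precisely when gcd(a, n) = 1, and in Z/nZ every nonzero, non-unit element is a zero-divisor). Scan a = 1, ..., 33 and keep those with gcd(a, 34) > 1:
  gcd(2, 34) = 2, gcd(4, 34) = 2, gcd(6, 34) = 2, gcd(8, 34) = 2, gcd(10, 34) = 2, gcd(12, 34) = 2, gcd(14, 34) = 2, gcd(16, 34) = 2, gcd(17, 34) = 17, gcd(18, 34) = 2, gcd(20, 34) = 2, gcd(22, 34) = 2, gcd(24, 34) = 2, gcd(26, 34) = 2, gcd(28, 34) = 2, gcd(30, 34) = 2, gcd(32, 34) = 2.
All other a ∈ {1, ..., 33} have gcd(a, 34) = 1 and are units. So the nonzero zero-divisors are exactly the 17 values of a appearing in this scan.

Final answer: nonzero zero-divisors of Z/34Z = {2, 4, 6, 8, 10, 12, 14, 16, 17, 18, 20, 22, 24, 26, 28, 30, 32}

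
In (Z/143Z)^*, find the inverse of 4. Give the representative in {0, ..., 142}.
Apply the extended Euclidean algorithm to (143, 4), tracking rows (r, s, t) with s·143 + t·4 = r. Each division r_prev = q·r_cur + r_new produces the new row as (previous row) − q·(current row):
  row A: (143, 1, 0)   [1·143 + 0·4 = 143]
  row B: (4, 0, 1)   [0·143 + 1·4 = 4]
  143 = 35·4 + 3   → row C = row A − 35·row B = (3, 1, −35)   [check: 1·143 − 35·4 = 3]
  4 = 1·3 + 1   → row D = row B − 1·row C = (1, −1, 36)   [check: −1·143 + 36·4 = 1]
  3 = 3·1 + 0   → remainder 0, stop. gcd = 1 (last nonzero row D).
The gcd is 1, so 4 is invertible mod 143. The last nonzero row gives −1·143 + 36·4 = 1, so t = 36. So 4^(−1) ≡ 36 (mod 143). Verify: 4 · 36 = 144 ≡ 1 (mod 143). ✓

Final answer: 4^(−1) ≡ 36 (mod 143)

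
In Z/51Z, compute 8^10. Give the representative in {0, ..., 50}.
Use repeated squaring. Binary(10) = 1010. Walk through the bits of the exponent 10 left-to-right: at each bit after the leading one, square the running value, then multiply by 8 if the bit is 1 (always reducing mod 51):
  bit 1 = 1 (leading): start with 8.
  bit 2 = 0: square 8^2 = 64 ≡ 13 (mod 51).
  bit 3 = 1: square 13^2 = 169 ≡ 16; bit is 1, so multiply 16·8 = 128 ≡ 26 (mod 51).
  bit 4 = 0: square 26^2 = 676 ≡ 13 (mod 51).
Final value: 8^10 ≡ 13 (mod 51).

Final answer: 13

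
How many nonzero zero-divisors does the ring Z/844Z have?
In Z/844Z each nonzero element is either a unit (gcd with 844 is 1) or a zero-divisor (gcd > 1). The number of units is φ(844): factorise 844 = 2^2 · 211, so φ(844) = (2^2 − 2^1) · (211 − 1) = 2 · 210 = 420. The nonzero elements number 844 − 1 = 843. Hence the nonzero zero-divisors number 843 − 420 = 423.

Final answer: Z/844Z has 423 nonzero zero-divisors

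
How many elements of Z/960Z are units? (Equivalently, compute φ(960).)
Z/960Z has φ(960) = 256 units

An element a ∈ Z/960Z is a unit iff gcd(a, 960) = 1, so the number of units is φ(960). φ is multiplicative, with φ(p^e) = p^e − p^(e−1). Factorise 960 = 2^6 · 3 · 5. Then
  φ(960) = (2^6 − 2^5) · (3 − 1) · (5 − 1) = 32 · 2 · 4 = 256.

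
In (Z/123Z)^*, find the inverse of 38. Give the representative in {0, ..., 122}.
38^(−1) ≡ 68 (mod 123)

Apply the extended Euclidean algorithm to (123, 38), tracking rows (r, s, t) with s·123 + t·38 = r. Each division r_prev = q·r_cur + r_new produces the new row as (previous row) − q·(current row):
  row A: (123, 1, 0)   [1·123 + 0·38 = 123]
  row B: (38, 0, 1)   [0·123 + 1·38 = 38]
  123 = 3·38 + 9   → row C = row A − 3·row B = (9, 1, −3)   [check: 1·123 − 3·38 = 9]
  38 = 4·9 + 2   → row D = row B − 4·row C = (2, −4, 13)   [check: −4·123 + 13·38 = 2]
  9 = 4·2 + 1   → row E = row C − 4·row D = (1, 17, −55)   [check: 17·123 − 55·38 = 1]
  2 = 2·1 + 0   → remainder 0, stop. gcd = 1 (last nonzero row E).
The gcd is 1, so 38 is invertible mod 123. The last nonzero row gives 17·123 − 55·38 = 1, so t = −55. So 38^(−1) ≡ −55 ≡ 68 (mod 123). Verify: 38 · 68 = 2584 ≡ 1 (mod 123). ✓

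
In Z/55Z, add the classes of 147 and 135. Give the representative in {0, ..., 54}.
Reduce the summands first: 147 ≡ 37, 135 ≡ 25 (mod 55), so 147 + 135 ≡ 37 + 25 (mod 55). 37 + 25 = 62; 62 = 1·55 + 7, so (147 + 135) mod 55 = 7.

Final answer: 7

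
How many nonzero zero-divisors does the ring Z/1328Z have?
In Z/1328Z each nonzero element is either a unit (gcd with 1328 is 1) or a zero-divisor (gcd > 1). The number of units is φ(1328): factorise 1328 = 2^4 · 83, so φ(1328) = (2^4 − 2^3) · (83 − 1) = 8 · 82 = 656. The nonzero elements number 1328 − 1 = 1327. Hence the nonzero zero-divisors number 1327 − 656 = 671.

Final answer: Z/1328Z has 671 nonzero zero-divisors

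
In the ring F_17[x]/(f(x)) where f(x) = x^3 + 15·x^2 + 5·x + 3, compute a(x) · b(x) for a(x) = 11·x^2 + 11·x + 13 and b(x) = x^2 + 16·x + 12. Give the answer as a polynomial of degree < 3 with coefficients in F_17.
a · b ≡ 4·x^2 + 10·x + 5 (mod f(x))

Multiply as integer polynomials: a · b = 11·x^4 + 187·x^3 + 321·x^2 + 340·x + 156. Reducing coefficients mod 17: a · b ≡ 11·x^4 + 15·x^2 + 3. Now divide by f(x) = x^3 + 15·x^2 + 5·x + 3 in F_17[x], eliminating the leading term at each step:
  leading term 11·x^4: subtract (11·x)·f(x) = 11·x^4 + 12·x^3 + 4·x^2 + 16·x, leaving 5·x^3 + 11·x^2 + x + 3 (coefficients mod 17)
  leading term 5·x^3: subtract (5)·f(x) = 5·x^3 + 7·x^2 + 8·x + 15, leaving 4·x^2 + 10·x + 5 (coefficients mod 17)
The degree is now < 3, so this is the remainder. Hence a · b ≡ 4·x^2 + 10·x + 5 in F_17[x]/(f).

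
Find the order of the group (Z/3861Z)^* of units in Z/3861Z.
|(Z/3861Z)^*| = 2160

(Z/3861Z)^* consists of the classes a with gcd(a, 3861) = 1, so its order is φ(3861). φ is multiplicative, with φ(p^e) = p^e − p^(e−1). Factorise 3861 = 3^3 · 11 · 13. Then
  φ(3861) = (3^3 − 3^2) · (11 − 1) · (13 − 1) = 18 · 10 · 12 = 2160.
Thus |(Z/3861Z)^*| = 2160.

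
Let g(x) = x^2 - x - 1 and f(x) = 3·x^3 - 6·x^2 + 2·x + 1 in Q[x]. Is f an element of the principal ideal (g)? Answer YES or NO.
In Q[x] the ideal (g) consists of all multiples of g, so f ∈ (g) iff g | f, i.e. iff the remainder of f on division by g is 0. Divide f by g (g is monic, so eliminate the leading term of the running remainder at each step):
  leading term 3·x^3: subtract (3·x)·g(x) = 3·x^3 - 3·x^2 - 3·x, leaving -3·x^2 + 5·x + 1
  leading term -3·x^2: subtract (-3)·g(x) = -3·x^2 + 3·x + 3, leaving 2·x - 2
The remainder r(x) = 2·x - 2 ≠ 0 (and deg r < deg g), so g ∤ f, i.e. f ∉ (g).

Final answer: NO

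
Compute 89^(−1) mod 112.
Apply the extended Euclidean algorithm to (112, 89), tracking rows (r, s, t) with s·112 + t·89 = r. Each division r_prev = q·r_cur + r_new produces the new row as (previous row) − q·(current row):
  row A: (112, 1, 0)   [1·112 + 0·89 = 112]
  row B: (89, 0, 1)   [0·112 + 1·89 = 89]
  112 = 1·89 + 23   → row C = row A − 1·row B = (23, 1, −1)   [check: 1·112 − 1·89 = 23]
  89 = 3·23 + 20   → row D = row B − 3·row C = (20, −3, 4)   [check: −3·112 + 4·89 = 20]
  23 = 1·20 + 3   → row E = row C − 1·row D = (3, 4, −5)   [check: 4·112 − 5·89 = 3]
  20 = 6·3 + 2   → row F = row D − 6·row E = (2, −27, 34)   [check: −27·112 + 34·89 = 2]
  3 = 1·2 + 1   → row G = row E − 1·row F = (1, 31, −39)   [check: 31·112 − 39·89 = 1]
  2 = 2·1 + 0   → remainder 0, stop. gcd = 1 (last nonzero row G).
The gcd is 1, so 89 is invertible mod 112. The last nonzero row gives 31·112 − 39·89 = 1, so t = −39. So 89^(−1) ≡ −39 ≡ 73 (mod 112). Verify: 89 · 73 = 6497 ≡ 1 (mod 112). ✓

Final answer: 89^(−1) ≡ 73 (mod 112)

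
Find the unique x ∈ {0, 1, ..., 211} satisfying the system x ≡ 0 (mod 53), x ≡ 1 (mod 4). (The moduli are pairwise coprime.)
x ≡ 53 (mod 212); the representative in [0, 212) is 53

The moduli 53, 4 are pairwise coprime, so by the CRT there is a unique solution mod 53·4 = 212.
Solve by successive substitution. Start with x ≡ 0 (mod 53).
  Combine with x ≡ 1 (mod 4): write x = 53·t and require 53·t ≡ 1 (mod 4). Since 53^(−1) ≡ 1 (mod 4) (53 ≡ 1 (mod 4)), t ≡ 1·1 ≡ 1 (mod 4). So x ≡ 53·1 = 53 (mod 212).
Unique solution in [0, 212): x = 53.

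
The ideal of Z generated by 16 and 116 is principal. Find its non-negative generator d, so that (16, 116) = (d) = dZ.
(16, 116) = (4); d = 4

In the PID Z, (a, b) is generated by gcd(a, b). Compute gcd(116, 16) with the extended Euclidean algorithm, tracking rows (r, s, t) with s·116 + t·16 = r:
  row A: (116, 1, 0)   [1·116 + 0·16 = 116]
  row B: (16, 0, 1)   [0·116 + 1·16 = 16]
  116 = 7·16 + 4   → row C = row A − 7·row B = (4, 1, −7)   [check: 1·116 − 7·16 = 4]
  16 = 4·4 + 0   → remainder 0, stop. gcd = 4 (last nonzero row C).
So gcd(16, 116) = 4, with Bézout identity 1·116 − 7·16 = 4. Containment (⊇): the Bézout identity exhibits 4 as an element of (16, 116), giving (4) ⊆ (16, 116). Containment (⊆): since 4 | 16 and 4 | 116 (16 = 4·4, 116 = 4·29), every Z-linear combination of 16 and 116 is divisible by 4, so (16, 116) ⊆ (4). Therefore (16, 116) = (4), d = 4.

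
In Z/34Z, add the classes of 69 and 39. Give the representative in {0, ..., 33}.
Reduce the summands first: 69 ≡ 1, 39 ≡ 5 (mod 34), so 69 + 39 ≡ 1 + 5 (mod 34). 1 + 5 = 6; 6 = 0·34 + 6, so (69 + 39) mod 34 = 6.

Final answer: 6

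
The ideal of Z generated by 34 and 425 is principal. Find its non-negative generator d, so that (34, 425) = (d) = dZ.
In the PID Z, (a, b) is generated by gcd(a, b). Compute gcd(425, 34) with the extended Euclidean algorithm, tracking rows (r, s, t) with s·425 + t·34 = r:
  row A: (425, 1, 0)   [1·425 + 0·34 = 425]
  row B: (34, 0, 1)   [0·425 + 1·34 = 34]
  425 = 12·34 + 17   → row C = row A − 12·row B = (17, 1, −12)   [check: 1·425 − 12·34 = 17]
  34 = 2·17 + 0   → remainder 0, stop. gcd = 17 (last nonzero row C).
So gcd(34, 425) = 17, with Bézout identity 1·425 − 12·34 = 17. Containment (⊇): the Bézout identity exhibits 17 as an element of (34, 425), giving (17) ⊆ (34, 425). Containment (⊆): since 17 | 34 and 17 | 425 (34 = 17·2, 425 = 17·25), every Z-linear combination of 34 and 425 is divisible by 17, so (34, 425) ⊆ (17). Therefore (34, 425) = (17), d = 17.

Final answer: (34, 425) = (17); d = 17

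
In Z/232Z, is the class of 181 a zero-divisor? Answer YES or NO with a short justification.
gcd(181, 232) = 1, so 181 is a unit in Z/232Z (it has a multiplicative inverse). A unit cannot be a zero-divisor: if 181·b ≡ 0 then multiplying both sides by 181^(−1) gives b ≡ 0. So 181 is not a zero-divisor.

Final answer: NO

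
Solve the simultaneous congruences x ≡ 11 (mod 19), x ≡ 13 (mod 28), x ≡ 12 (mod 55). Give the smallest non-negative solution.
x ≡ 24597 (mod 29260); the representative in [0, 29260) is 24597

The moduli 19, 28, 55 are pairwise coprime, so by the CRT there is a unique solution mod 19·28·55 = 29260.
Solve by successive substitution. Start with x ≡ 11 (mod 19).
  Combine with x ≡ 13 (mod 28): write x = 11 + 19·t and require 11 + 19·t ≡ 13 (mod 28), i.e. 19·t ≡ 13 − 11 ≡ 2 (mod 28). Since 19^(−1) ≡ 3 (mod 28), t ≡ 3·2 ≡ 6 (mod 28). So x ≡ 11 + 19·6 = 125 (mod 532).
  Combine with x ≡ 12 (mod 55): write x = 125 + 532·t and require 125 + 532·t ≡ 12 (mod 55), i.e. 532·t ≡ 12 − 125 ≡ 52 (mod 55). Since 532^(−1) ≡ 3 (mod 55) (532 ≡ 37 (mod 55)), t ≡ 3·52 ≡ 46 (mod 55). So x ≡ 125 + 532·46 = 24597 (mod 29260).
Unique solution in [0, 29260): x = 24597.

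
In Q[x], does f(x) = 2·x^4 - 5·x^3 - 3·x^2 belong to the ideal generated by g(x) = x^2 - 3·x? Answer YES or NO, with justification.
In Q[x] the ideal (g) consists of all multiples of g, so f ∈ (g) iff g | f, i.e. iff the remainder of f on division by g is 0. Divide f by g (g is monic, so eliminate the leading term of the running remainder at each step):
  leading term 2·x^4: subtract (2·x^2)·g(x) = 2·x^4 - 6·x^3, leaving x^3 - 3·x^2
  leading term x^3: subtract (x)·g(x) = x^3 - 3·x^2, leaving 0
The remainder is 0, so f(x) = g(x) · h(x) with h(x) = 2·x^2 + x. Hence g | f, i.e. f ∈ (g).

Final answer: YES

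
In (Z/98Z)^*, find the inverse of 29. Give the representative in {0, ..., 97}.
29^(−1) ≡ 71 (mod 98)

Apply the extended Euclidean algorithm to (98, 29), tracking rows (r, s, t) with s·98 + t·29 = r. Each division r_prev = q·r_cur + r_new produces the new row as (previous row) − q·(current row):
  row A: (98, 1, 0)   [1·98 + 0·29 = 98]
  row B: (29, 0, 1)   [0·98 + 1·29 = 29]
  98 = 3·29 + 11   → row C = row A − 3·row B = (11, 1, −3)   [check: 1·98 − 3·29 = 11]
  29 = 2·11 + 7   → row D = row B − 2·row C = (7, −2, 7)   [check: −2·98 + 7·29 = 7]
  11 = 1·7 + 4   → row E = row C − 1·row D = (4, 3, −10)   [check: 3·98 − 10·29 = 4]
  7 = 1·4 + 3   → row F = row D − 1·row E = (3, −5, 17)   [check: −5·98 + 17·29 = 3]
  4 = 1·3 + 1   → row G = row E − 1·row F = (1, 8, −27)   [check: 8·98 − 27·29 = 1]
  3 = 3·1 + 0   → remainder 0, stop. gcd = 1 (last nonzero row G).
The gcd is 1, so 29 is invertible mod 98. The last nonzero row gives 8·98 − 27·29 = 1, so t = −27. So 29^(−1) ≡ −27 ≡ 71 (mod 98). Verify: 29 · 71 = 2059 ≡ 1 (mod 98). ✓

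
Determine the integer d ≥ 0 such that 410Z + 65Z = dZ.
In the PID Z, (a, b) is generated by gcd(a, b). Compute gcd(410, 65) with the extended Euclidean algorithm, tracking rows (r, s, t) with s·410 + t·65 = r:
  row A: (410, 1, 0)   [1·410 + 0·65 = 410]
  row B: (65, 0, 1)   [0·410 + 1·65 = 65]
  410 = 6·65 + 20   → row C = row A − 6·row B = (20, 1, −6)   [check: 1·410 − 6·65 = 20]
  65 = 3·20 + 5   → row D = row B − 3·row C = (5, −3, 19)   [check: −3·410 + 19·65 = 5]
  20 = 4·5 + 0   → remainder 0, stop. gcd = 5 (last nonzero row D).
So gcd(410, 65) = 5, with Bézout identity −3·410 + 19·65 = 5. Containment (⊇): the Bézout identity exhibits 5 as an element of (410, 65), giving (5) ⊆ (410, 65). Containment (⊆): since 5 | 410 and 5 | 65 (410 = 5·82, 65 = 5·13), every Z-linear combination of 410 and 65 is divisible by 5, so (410, 65) ⊆ (5). Therefore (410, 65) = (5), d = 5.

Final answer: (410, 65) = (5); d = 5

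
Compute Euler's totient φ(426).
φ(426) = 140

φ is multiplicative, with φ(p^e) = p^e − p^(e−1). Factorise 426 = 2 · 3 · 71. Then
  φ(426) = (2 − 1) · (3 − 1) · (71 − 1) = 1 · 2 · 70 = 140.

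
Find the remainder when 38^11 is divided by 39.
38

Use repeated squaring. Binary(11) = 1011. Walk through the bits of the exponent 11 left-to-right: at each bit after the leading one, square the running value, then multiply by 38 if the bit is 1 (always reducing mod 39):
  bit 1 = 1 (leading): start with 38.
  bit 2 = 0: square 38^2 = 1444 ≡ 1 (mod 39).
  bit 3 = 1: square 1^2 = 1; bit is 1, so multiply 1·38 = 38 (mod 39).
  bit 4 = 1: square 38^2 = 1444 ≡ 1; bit is 1, so multiply 1·38 = 38 (mod 39).
Final value: 38^11 ≡ 38 (mod 39).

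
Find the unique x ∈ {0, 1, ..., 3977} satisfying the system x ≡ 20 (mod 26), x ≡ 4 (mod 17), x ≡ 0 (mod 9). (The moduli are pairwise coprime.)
The moduli 26, 17, 9 are pairwise coprime, so by the CRT there is a unique solution mod 26·17·9 = 3978.
Solve by successive substitution. Start with x ≡ 20 (mod 26).
  Combine with x ≡ 4 (mod 17): write x = 20 + 26·t and require 20 + 26·t ≡ 4 (mod 17), i.e. 26·t ≡ 4 − 20 ≡ 1 (mod 17). Since 26^(−1) ≡ 2 (mod 17) (26 ≡ 9 (mod 17)), t ≡ 2·1 ≡ 2 (mod 17). So x ≡ 20 + 26·2 = 72 (mod 442).
  Combine with x ≡ 0 (mod 9): write x = 72 + 442·t and require 72 + 442·t ≡ 0 (mod 9), i.e. 442·t ≡ 0 − 72 ≡ 0 (mod 9). Since 442^(−1) ≡ 1 (mod 9) (442 ≡ 1 (mod 9)), t ≡ 1·0 ≡ 0 (mod 9). So x ≡ 72 + 442·0 = 72 (mod 3978).
Unique solution in [0, 3978): x = 72.

Final answer: x ≡ 72 (mod 3978); the representative in [0, 3978) is 72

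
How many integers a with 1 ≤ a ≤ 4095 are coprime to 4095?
The number of a ∈ {1, ..., 4095} with gcd(a, 4095) = 1 is by definition Euler's totient φ(4095). φ is multiplicative, with φ(p^e) = p^e − p^(e−1). Factorise 4095 = 3^2 · 5 · 7 · 13. Then
  φ(4095) = (3^2 − 3^1) · (5 − 1) · (7 − 1) · (13 − 1) = 6 · 4 · 6 · 12 = 1728.
So there are 1728 such integers.

Final answer: 1728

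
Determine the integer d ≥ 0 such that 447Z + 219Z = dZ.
In the PID Z, (a, b) is generated by gcd(a, b). Compute gcd(447, 219) with the extended Euclidean algorithm, tracking rows (r, s, t) with s·447 + t·219 = r:
  row A: (447, 1, 0)   [1·447 + 0·219 = 447]
  row B: (219, 0, 1)   [0·447 + 1·219 = 219]
  447 = 2·219 + 9   → row C = row A − 2·row B = (9, 1, −2)   [check: 1·447 − 2·219 = 9]
  219 = 24·9 + 3   → row D = row B − 24·row C = (3, −24, 49)   [check: −24·447 + 49·219 = 3]
  9 = 3·3 + 0   → remainder 0, stop. gcd = 3 (last nonzero row D).
So gcd(447, 219) = 3, with Bézout identity −24·447 + 49·219 = 3. Containment (⊇): the Bézout identity exhibits 3 as an element of (447, 219), giving (3) ⊆ (447, 219). Containment (⊆): since 3 | 447 and 3 | 219 (447 = 3·149, 219 = 3·73), every Z-linear combination of 447 and 219 is divisible by 3, so (447, 219) ⊆ (3). Therefore (447, 219) = (3), d = 3.

Final answer: (447, 219) = (3); d = 3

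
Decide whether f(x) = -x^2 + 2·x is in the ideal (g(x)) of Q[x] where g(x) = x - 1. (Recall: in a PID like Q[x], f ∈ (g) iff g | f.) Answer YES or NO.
NO

In Q[x] the ideal (g) consists of all multiples of g, so f ∈ (g) iff g | f, i.e. iff the remainder of f on division by g is 0. Divide f by g (g is monic, so eliminate the leading term of the running remainder at each step):
  leading term -x^2: subtract (-x)·g(x) = -x^2 + x, leaving x
  leading term x: subtract (1)·g(x) = x - 1, leaving 1
The remainder r(x) = 1 ≠ 0 (and deg r < deg g), so g ∤ f, i.e. f ∉ (g).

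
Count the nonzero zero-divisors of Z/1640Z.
Z/1640Z has 999 nonzero zero-divisors

In Z/1640Z each nonzero element is either a unit (gcd with 1640 is 1) or a zero-divisor (gcd > 1). The number of units is φ(1640): factorise 1640 = 2^3 · 5 · 41, so φ(1640) = (2^3 − 2^2) · (5 − 1) · (41 − 1) = 4 · 4 · 40 = 640. The nonzero elements number 1640 − 1 = 1639. Hence the nonzero zero-divisors number 1639 − 640 = 999.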